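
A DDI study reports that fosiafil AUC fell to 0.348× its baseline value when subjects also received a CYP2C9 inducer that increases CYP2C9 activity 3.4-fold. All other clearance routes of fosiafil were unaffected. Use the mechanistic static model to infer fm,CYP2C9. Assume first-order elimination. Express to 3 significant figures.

CL'/CL = 1 / 0.348 = 2.874
3.4·fm + (1 − fm) = 2.874
fm = (2.874 − 1) / (3.4 − 1) = 0.781

0.781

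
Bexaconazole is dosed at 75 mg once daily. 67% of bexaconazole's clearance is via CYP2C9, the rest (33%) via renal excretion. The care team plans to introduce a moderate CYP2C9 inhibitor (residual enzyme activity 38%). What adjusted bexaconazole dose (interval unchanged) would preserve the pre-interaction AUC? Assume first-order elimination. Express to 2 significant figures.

The CYP2C9 pathway (67% of clearance) drops to 0.38× activity: 0.67 × 0.38 = 0.2546.
The remaining 33% of clearance is unaffected.
CL_new/CL_old = 0.2546 + 0.33 = 0.5846.
To maintain the same steady-state level, dose must scale with clearance: new dose = 75 × 0.5846 = 44 mg.

44 mg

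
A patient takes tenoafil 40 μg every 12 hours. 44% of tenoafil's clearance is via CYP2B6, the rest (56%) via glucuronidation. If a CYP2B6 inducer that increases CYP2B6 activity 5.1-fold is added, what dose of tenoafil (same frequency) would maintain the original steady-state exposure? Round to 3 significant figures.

The CYP2B6 pathway (44% of clearance) is boosted to 5.1× activity: 0.44 × 5.1 = 2.244.
The remaining 56% of clearance is unaffected.
Relative clearance = 2.244 + 0.56 = 2.804.
To maintain the same steady-state level, dose must scale with clearance: new dose = 40 × 2.804 = 112 μg.

112 μg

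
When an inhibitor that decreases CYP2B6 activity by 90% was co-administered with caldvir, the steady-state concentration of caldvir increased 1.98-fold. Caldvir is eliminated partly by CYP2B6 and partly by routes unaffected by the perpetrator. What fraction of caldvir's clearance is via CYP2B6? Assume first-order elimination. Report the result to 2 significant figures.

0.55

Call the CYP2B6 fraction fm. After the interaction, CL_new/CL_old = fm × 0.1 + (1 − fm).
Steady-state concentration ratio = 1 / (new CL fraction), so new CL fraction = 1 / 1.98 = 0.5051.
fm × 0.1 + 1 − fm = 0.5051  ⇒  fm × (0.1 − 1) = −0.4949  ⇒  fm = 0.55.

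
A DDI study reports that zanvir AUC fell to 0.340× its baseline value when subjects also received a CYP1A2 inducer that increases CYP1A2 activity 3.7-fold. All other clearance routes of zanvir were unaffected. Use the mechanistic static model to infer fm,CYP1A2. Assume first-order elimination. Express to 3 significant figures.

0.719

Write x for the fraction cleared via CYP1A2. The observed AUC change means clearance rose to 1/0.340 = 2.941 of baseline.
Setting x·3.7 + (1 − x) = 2.941 and solving: x = (2.941 − 1)/(3.7 − 1) = 0.719.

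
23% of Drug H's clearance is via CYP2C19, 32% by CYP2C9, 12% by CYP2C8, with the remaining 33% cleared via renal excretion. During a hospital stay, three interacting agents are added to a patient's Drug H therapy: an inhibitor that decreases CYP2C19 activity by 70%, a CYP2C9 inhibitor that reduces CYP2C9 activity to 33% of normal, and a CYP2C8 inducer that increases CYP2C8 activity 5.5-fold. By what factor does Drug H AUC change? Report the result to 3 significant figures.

The CYP2C19 pathway (23% of clearance) is reduced to 0.3× activity: 0.23 × 0.3 = 0.069.
The CYP2C9 pathway (32% of clearance) falls to 0.33× activity: 0.32 × 0.33 = 0.1056.
The CYP2C8 pathway (12% of clearance) increases to 5.5× activity: 0.12 × 5.5 = 0.66.
Non-CYP routes (33%) are unchanged.
New clearance relative to baseline: 0.069 + 0.1056 + 0.66 + 0.33 = 1.1646.
AUC ∝ 1/CL: fold-change = 1 / 1.1646 = 0.859.

0.859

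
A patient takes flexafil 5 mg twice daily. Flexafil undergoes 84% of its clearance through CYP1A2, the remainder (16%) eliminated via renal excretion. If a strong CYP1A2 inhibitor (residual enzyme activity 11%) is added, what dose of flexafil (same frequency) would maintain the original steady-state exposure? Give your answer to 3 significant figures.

1.26 mg

CYP1A2: 0.84 × 0.11 = 0.0924
Other: 0.16 (unchanged)
Relative clearance = 0.0924 + 0.16 = 0.2524.
Css,avg = (dose rate)/CL, so holding Css fixed requires dose ∝ CL: 5 × 0.2524 = 1.26 mg.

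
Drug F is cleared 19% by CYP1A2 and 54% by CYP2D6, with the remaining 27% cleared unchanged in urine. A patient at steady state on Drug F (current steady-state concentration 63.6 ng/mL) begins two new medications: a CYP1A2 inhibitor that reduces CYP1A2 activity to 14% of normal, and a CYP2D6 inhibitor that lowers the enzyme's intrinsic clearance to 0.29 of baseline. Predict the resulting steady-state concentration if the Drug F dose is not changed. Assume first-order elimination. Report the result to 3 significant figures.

140 ng/mL

The CYP1A2 pathway (19% of clearance) is reduced to 0.14× activity: 0.19 × 0.14 = 0.0266.
The CYP2D6 pathway (54% of clearance) falls to 0.29× activity: 0.54 × 0.29 = 0.1566.
Non-CYP routes (27%) are unchanged.
CL_new/CL_old = 0.0266 + 0.1566 + 0.27 = 0.4532.
New steady-state concentration = 63.6 / 0.4532 = 140 ng/mL (concentration scales inversely with clearance).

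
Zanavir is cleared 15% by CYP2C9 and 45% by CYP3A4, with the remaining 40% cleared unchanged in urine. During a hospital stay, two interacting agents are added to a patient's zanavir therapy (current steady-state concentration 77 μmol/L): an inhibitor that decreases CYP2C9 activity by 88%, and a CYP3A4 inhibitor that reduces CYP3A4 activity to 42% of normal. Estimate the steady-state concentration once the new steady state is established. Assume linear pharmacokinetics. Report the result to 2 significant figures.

The CYP2C9 pathway (15% of clearance) drops to 0.12× activity: 0.15 × 0.12 = 0.018.
The CYP3A4 pathway (45% of clearance) is reduced to 0.42× activity: 0.45 × 0.42 = 0.189.
Non-CYP routes (40%) are unchanged.
New clearance relative to baseline: 0.018 + 0.189 + 0.4 = 0.607.
Dividing the baseline by the relative clearance: 77 / 0.607 = 1.3 × 10² μmol/L.

1.3 × 10² μmol/L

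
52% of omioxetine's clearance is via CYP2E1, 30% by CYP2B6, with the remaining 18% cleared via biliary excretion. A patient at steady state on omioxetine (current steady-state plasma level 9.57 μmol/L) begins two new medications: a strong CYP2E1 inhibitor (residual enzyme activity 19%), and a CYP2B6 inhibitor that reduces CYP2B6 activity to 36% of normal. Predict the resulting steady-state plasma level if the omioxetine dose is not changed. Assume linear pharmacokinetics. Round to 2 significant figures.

25 μmol/L

CYP2E1: 0.52 × 0.19 = 0.0988
CYP2B6: 0.3 × 0.36 = 0.108
Other: 0.18 (unchanged)
New clearance relative to baseline: 0.0988 + 0.108 + 0.18 = 0.3868.
Dividing the baseline by the relative clearance: 9.57 / 0.3868 = 25 μmol/L.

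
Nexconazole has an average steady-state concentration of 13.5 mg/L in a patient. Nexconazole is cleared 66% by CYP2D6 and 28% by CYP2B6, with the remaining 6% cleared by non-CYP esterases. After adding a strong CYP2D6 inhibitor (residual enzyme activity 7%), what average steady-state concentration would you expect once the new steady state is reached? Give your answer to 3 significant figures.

35.0 mg/L

CYP2D6: 0.66 × 0.07 = 0.0462
CYP2B6: 0.28 (unchanged)
Other: 0.06 (unchanged)
New clearance relative to baseline: 0.0462 + 0.28 + 0.06 = 0.3862.
Average steady-state concentration ∝ 1/CL, so new value = 13.5 / 0.3862 = 35.0 mg/L.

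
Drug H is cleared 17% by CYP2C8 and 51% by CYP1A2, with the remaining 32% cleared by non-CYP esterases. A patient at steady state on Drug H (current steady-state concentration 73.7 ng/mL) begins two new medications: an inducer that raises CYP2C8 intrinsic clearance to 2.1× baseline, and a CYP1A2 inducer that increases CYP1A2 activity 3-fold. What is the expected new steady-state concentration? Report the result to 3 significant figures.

33.4 ng/mL

The CYP2C8 pathway (17% of clearance) is boosted to 2.1× activity: 0.17 × 2.1 = 0.357.
The CYP1A2 pathway (51% of clearance) rises to 3× activity: 0.51 × 3 = 1.53.
Non-CYP routes (32%) are unchanged.
Relative clearance = 0.357 + 1.53 + 0.32 = 2.207.
Steady-state concentration ∝ 1/CL: new value = 73.7 / 2.207 = 33.4 ng/mL.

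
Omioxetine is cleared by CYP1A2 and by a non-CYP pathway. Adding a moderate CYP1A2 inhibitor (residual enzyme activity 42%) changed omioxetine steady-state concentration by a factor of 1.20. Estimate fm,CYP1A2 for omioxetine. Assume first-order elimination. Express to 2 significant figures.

0.29

Write x for the fraction cleared via CYP1A2. The observed steady-state concentration change means clearance fell to 1/1.20 = 0.8333 of baseline.
Setting x·0.42 + (1 − x) = 0.8333 and solving: x = (0.8333 − 1)/(0.42 − 1) = 0.29.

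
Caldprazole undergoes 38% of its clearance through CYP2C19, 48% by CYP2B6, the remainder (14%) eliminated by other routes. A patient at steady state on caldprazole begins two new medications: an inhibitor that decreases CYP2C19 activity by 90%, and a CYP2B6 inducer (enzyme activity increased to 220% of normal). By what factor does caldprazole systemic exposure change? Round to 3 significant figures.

0.810

The CYP2C19 pathway (38% of clearance) drops to 0.1× activity: 0.38 × 0.1 = 0.038.
The CYP2B6 pathway (48% of clearance) is boosted to 2.2× activity: 0.48 × 2.2 = 1.056.
The remaining 14% of clearance is unaffected.
CL_new/CL_old = 0.038 + 1.056 + 0.14 = 1.234.
Because systemic exposure varies inversely with clearance, the combined effect is 1 / 1.234 = 0.810.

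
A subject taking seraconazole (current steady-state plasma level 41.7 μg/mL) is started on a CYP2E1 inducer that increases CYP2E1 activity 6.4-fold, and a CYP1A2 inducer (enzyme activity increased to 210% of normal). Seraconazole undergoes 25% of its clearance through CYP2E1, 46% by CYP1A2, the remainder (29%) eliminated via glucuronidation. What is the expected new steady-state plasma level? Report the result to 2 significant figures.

The CYP2E1 pathway (25% of clearance) is boosted to 6.4× activity: 0.25 × 6.4 = 1.6.
The CYP1A2 pathway (46% of clearance) increases to 2.1× activity: 0.46 × 2.1 = 0.966.
The remaining 29% of clearance is unaffected.
New clearance relative to baseline: 1.6 + 0.966 + 0.29 = 2.856.
Dividing the baseline by the relative clearance: 41.7 / 2.856 = 15 μg/mL.

15 μg/mL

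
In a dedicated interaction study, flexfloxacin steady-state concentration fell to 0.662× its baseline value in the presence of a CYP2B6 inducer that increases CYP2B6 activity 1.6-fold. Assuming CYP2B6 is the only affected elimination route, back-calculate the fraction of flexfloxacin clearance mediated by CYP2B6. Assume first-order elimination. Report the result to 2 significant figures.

0.85

Call the CYP2B6 fraction fm. After the interaction, CL_new/CL_old = fm × 1.6 + (1 − fm).
Steady-state concentration ratio = 1 / (new CL fraction), so new CL fraction = 1 / 0.662 = 1.511.
fm × 1.6 + 1 − fm = 1.511  ⇒  fm × (1.6 − 1) = 0.5106  ⇒  fm = 0.85.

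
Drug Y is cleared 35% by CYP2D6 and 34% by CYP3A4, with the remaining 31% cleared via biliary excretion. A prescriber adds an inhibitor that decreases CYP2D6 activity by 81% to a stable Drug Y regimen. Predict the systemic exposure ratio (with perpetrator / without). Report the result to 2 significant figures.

The CYP2D6 pathway (35% of clearance) falls to 0.19× activity: 0.35 × 0.19 = 0.0665.
CYP3A4 (34%) and the residual 31% are unaffected.
New clearance relative to baseline: 0.0665 + 0.34 + 0.31 = 0.7165.
Systemic exposure is inversely proportional to clearance, so the fold-change is 1 / 0.7165 = 1.4.

1.4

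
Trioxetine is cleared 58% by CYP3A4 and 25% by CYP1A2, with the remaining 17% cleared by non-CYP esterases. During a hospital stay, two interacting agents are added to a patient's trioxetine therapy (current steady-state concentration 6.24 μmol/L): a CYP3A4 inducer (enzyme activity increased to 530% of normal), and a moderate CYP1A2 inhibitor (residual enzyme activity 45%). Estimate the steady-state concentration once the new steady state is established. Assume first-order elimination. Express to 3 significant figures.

1.86 μmol/L

The CYP3A4 pathway (58% of clearance) is boosted to 5.3× activity: 0.58 × 5.3 = 3.074.
The CYP1A2 pathway (25% of clearance) drops to 0.45× activity: 0.25 × 0.45 = 0.1125.
The remaining 17% of clearance is unaffected.
New clearance relative to baseline: 3.074 + 0.1125 + 0.17 = 3.3565.
New steady-state concentration = 6.24 / 3.3565 = 1.86 μmol/L (concentration scales inversely with clearance).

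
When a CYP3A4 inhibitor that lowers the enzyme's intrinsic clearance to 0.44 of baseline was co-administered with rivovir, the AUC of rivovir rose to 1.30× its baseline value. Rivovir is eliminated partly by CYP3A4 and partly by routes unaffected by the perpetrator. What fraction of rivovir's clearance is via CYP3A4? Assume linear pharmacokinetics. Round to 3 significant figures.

0.412

Let x = fm,CYP3A4. Because AUC ∝ 1/CL, relative clearance fell to 1/1.30 = 0.7692.
Only the CYP3A4 route changed, so 0.7692 = x·0.44 + (1 − x), giving x = 0.412.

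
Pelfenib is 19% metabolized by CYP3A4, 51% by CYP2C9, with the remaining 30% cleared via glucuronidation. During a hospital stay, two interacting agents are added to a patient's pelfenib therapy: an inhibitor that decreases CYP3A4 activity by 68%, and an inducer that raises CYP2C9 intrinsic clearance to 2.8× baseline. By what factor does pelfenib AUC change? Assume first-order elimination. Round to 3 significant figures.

0.559

The CYP3A4 pathway (19% of clearance) falls to 0.32× activity: 0.19 × 0.32 = 0.0608.
The CYP2C9 pathway (51% of clearance) increases to 2.8× activity: 0.51 × 2.8 = 1.428.
The remaining 30% of clearance is unaffected.
Relative clearance = 0.0608 + 1.428 + 0.3 = 1.7888.
Net AUC ratio = 1 / 1.7888 = 0.559.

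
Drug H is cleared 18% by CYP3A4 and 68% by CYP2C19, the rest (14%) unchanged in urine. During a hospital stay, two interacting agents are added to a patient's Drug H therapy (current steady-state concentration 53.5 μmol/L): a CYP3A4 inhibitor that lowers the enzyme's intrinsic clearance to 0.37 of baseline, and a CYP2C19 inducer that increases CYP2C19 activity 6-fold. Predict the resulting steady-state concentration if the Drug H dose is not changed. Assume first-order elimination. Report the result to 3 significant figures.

12.5 μmol/L

CYP3A4: 0.18 × 0.37 = 0.0666
CYP2C19: 0.68 × 6 = 4.08
Other: 0.14 (unchanged)
Relative clearance = 0.0666 + 4.08 + 0.14 = 4.2866.
New steady-state concentration = 53.5 / 4.2866 = 12.5 μmol/L (concentration scales inversely with clearance).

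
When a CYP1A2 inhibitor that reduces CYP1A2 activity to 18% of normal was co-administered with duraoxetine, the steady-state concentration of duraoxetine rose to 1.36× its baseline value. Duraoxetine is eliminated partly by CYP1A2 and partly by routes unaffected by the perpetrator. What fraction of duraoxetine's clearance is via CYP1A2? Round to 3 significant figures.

Let fm be the CYP1A2 fraction. New clearance relative to baseline = fm × 0.18 + (1 − fm).
Steady-state concentration ratio = 1 / (new CL fraction), so new CL fraction = 1 / 1.36 = 0.7353.
fm × 0.18 + 1 − fm = 0.7353  ⇒  fm × (0.18 − 1) = −0.2647  ⇒  fm = 0.323.

0.323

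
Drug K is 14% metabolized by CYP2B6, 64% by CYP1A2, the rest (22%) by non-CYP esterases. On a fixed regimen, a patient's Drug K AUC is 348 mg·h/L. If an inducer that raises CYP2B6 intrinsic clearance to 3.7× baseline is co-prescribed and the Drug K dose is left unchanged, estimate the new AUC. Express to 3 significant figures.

CYP2B6: 0.14 × 3.7 = 0.518
CYP1A2: 0.64 (unchanged)
Other: 0.22 (unchanged)
CL_new/CL_old = 0.518 + 0.64 + 0.22 = 1.378.
New AUC = baseline ÷ relative clearance = 348 / 1.378 = 253 mg·h/L.

253 mg·h/L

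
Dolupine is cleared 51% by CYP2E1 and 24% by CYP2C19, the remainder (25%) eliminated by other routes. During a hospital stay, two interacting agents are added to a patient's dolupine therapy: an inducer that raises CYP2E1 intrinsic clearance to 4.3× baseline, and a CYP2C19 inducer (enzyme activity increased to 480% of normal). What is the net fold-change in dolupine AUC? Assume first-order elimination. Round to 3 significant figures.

CYP2E1: 0.51 × 4.3 = 2.193
CYP2C19: 0.24 × 4.8 = 1.152
Other: 0.25 (unchanged)
Relative clearance = 2.193 + 1.152 + 0.25 = 3.595.
Net AUC ratio = 1 / 3.595 = 0.278.

0.278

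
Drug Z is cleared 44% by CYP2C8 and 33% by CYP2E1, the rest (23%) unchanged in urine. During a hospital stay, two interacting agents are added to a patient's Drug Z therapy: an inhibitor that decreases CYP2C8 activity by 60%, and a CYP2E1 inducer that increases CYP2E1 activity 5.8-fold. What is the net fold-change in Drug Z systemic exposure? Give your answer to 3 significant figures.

The CYP2C8 pathway (44% of clearance) is reduced to 0.4× activity: 0.44 × 0.4 = 0.176.
The CYP2E1 pathway (33% of clearance) increases to 5.8× activity: 0.33 × 5.8 = 1.914.
The remaining 23% of clearance is unaffected.
CL_new/CL_old = 0.176 + 1.914 + 0.23 = 2.32.
Net systemic exposure ratio = 1 / 2.32 = 0.431.

0.431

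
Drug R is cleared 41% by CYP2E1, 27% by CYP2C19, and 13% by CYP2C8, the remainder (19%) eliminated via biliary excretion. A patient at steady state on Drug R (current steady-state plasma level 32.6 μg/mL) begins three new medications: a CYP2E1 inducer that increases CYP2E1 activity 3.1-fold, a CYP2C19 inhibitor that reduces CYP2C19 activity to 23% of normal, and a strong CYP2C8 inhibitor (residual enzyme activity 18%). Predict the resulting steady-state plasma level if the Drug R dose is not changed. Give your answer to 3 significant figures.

21.1 μg/mL

The CYP2E1 pathway (41% of clearance) is boosted to 3.1× activity: 0.41 × 3.1 = 1.271.
The CYP2C19 pathway (27% of clearance) falls to 0.23× activity: 0.27 × 0.23 = 0.0621.
The CYP2C8 pathway (13% of clearance) drops to 0.18× activity: 0.13 × 0.18 = 0.0234.
The remaining 19% of clearance is unaffected.
CL_new/CL_old = 1.271 + 0.0621 + 0.0234 + 0.19 = 1.5465.
Dividing the baseline by the relative clearance: 32.6 / 1.5465 = 21.1 μg/mL.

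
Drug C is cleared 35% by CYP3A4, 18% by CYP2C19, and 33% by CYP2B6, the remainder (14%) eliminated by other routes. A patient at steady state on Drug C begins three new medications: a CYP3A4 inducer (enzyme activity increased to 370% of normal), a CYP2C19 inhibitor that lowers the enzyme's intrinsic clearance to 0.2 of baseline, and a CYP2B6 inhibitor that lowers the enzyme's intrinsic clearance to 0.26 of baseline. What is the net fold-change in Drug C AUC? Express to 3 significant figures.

The CYP3A4 pathway (35% of clearance) rises to 3.7× activity: 0.35 × 3.7 = 1.295.
The CYP2C19 pathway (18% of clearance) is reduced to 0.2× activity: 0.18 × 0.2 = 0.036.
The CYP2B6 pathway (33% of clearance) is reduced to 0.26× activity: 0.33 × 0.26 = 0.0858.
The remaining 14% of clearance is unaffected.
New clearance relative to baseline: 1.295 + 0.036 + 0.0858 + 0.14 = 1.5568.
Net AUC ratio = 1 / 1.5568 = 0.642.

0.642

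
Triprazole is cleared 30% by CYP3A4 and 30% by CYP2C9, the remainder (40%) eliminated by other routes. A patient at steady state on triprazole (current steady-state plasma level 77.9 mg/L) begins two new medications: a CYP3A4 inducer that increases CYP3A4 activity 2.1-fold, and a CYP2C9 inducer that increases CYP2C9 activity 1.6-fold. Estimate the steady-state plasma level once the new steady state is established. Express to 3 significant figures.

The CYP3A4 pathway (30% of clearance) rises to 2.1× activity: 0.3 × 2.1 = 0.63.
The CYP2C9 pathway (30% of clearance) rises to 1.6× activity: 0.3 × 1.6 = 0.48.
The remaining 40% of clearance is unaffected.
New clearance relative to baseline: 0.63 + 0.48 + 0.4 = 1.51.
Steady-state plasma level ∝ 1/CL: new value = 77.9 / 1.51 = 51.6 mg/L.

51.6 mg/L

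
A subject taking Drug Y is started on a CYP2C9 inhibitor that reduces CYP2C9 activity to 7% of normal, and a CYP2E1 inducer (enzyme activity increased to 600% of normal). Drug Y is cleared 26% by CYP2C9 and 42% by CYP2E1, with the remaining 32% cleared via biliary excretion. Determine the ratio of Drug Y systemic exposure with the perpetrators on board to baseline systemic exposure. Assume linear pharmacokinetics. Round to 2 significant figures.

The CYP2C9 pathway (26% of clearance) is reduced to 0.07× activity: 0.26 × 0.07 = 0.0182.
The CYP2E1 pathway (42% of clearance) rises to 6× activity: 0.42 × 6 = 2.52.
The remaining 32% of clearance is unaffected.
CL_new/CL_old = 0.0182 + 2.52 + 0.32 = 2.8582.
Because systemic exposure varies inversely with clearance, the combined effect is 1 / 2.8582 = 0.35.

0.35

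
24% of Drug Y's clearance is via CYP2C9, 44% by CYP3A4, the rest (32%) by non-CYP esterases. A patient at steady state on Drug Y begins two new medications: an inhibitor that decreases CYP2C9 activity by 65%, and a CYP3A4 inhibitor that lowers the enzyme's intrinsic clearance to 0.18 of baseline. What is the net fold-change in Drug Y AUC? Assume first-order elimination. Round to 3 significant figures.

2.07

CYP2C9: 0.24 × 0.35 = 0.084
CYP3A4: 0.44 × 0.18 = 0.0792
Other: 0.32 (unchanged)
Relative clearance = 0.084 + 0.0792 + 0.32 = 0.4832.
Because AUC varies inversely with clearance, the combined effect is 1 / 0.4832 = 2.07.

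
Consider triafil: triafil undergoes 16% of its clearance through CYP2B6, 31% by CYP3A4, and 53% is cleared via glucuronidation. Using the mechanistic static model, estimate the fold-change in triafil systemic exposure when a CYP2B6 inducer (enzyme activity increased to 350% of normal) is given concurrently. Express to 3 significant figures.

CYP2B6: 0.16 × 3.5 = 0.56
CYP3A4: 0.31 (unchanged)
Other: 0.53 (unchanged)
Relative clearance = 0.56 + 0.31 + 0.53 = 1.4.
Systemic exposure ratio = CL_old/CL_new = 1 / 1.4 = 0.714.

0.714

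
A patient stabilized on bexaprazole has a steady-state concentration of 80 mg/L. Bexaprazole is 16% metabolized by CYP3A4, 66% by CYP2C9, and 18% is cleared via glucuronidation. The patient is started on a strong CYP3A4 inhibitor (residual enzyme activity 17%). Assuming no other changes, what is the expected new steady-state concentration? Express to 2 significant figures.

92 mg/L

CYP3A4: 0.16 × 0.17 = 0.0272
CYP2C9: 0.66 (unchanged)
Other: 0.18 (unchanged)
New clearance relative to baseline: 0.0272 + 0.66 + 0.18 = 0.8672.
Steady-state concentration ∝ 1/CL, so new value = 80 / 0.8672 = 92 mg/L.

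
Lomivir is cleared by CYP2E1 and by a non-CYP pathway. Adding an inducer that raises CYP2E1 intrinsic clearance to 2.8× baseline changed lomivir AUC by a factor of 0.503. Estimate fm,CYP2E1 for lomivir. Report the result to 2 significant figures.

CL'/CL = 1 / 0.503 = 1.988
2.8·fm + (1 − fm) = 1.988
fm = (1.988 − 1) / (2.8 − 1) = 0.55

0.55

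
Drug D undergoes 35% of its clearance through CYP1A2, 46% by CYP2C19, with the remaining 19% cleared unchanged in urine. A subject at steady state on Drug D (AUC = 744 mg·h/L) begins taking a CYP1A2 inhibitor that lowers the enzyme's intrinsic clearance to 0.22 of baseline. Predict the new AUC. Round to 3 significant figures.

1.02 × 10³ mg·h/L

The CYP1A2 pathway (35% of clearance) falls to 0.22× activity: 0.35 × 0.22 = 0.077.
CYP2C19 (46%) and the residual 19% are unaffected.
Relative clearance = 0.077 + 0.46 + 0.19 = 0.727.
With dosing unchanged, AUC scales as 1/CL: 744 / 0.727 = 1.02 × 10³ mg·h/L.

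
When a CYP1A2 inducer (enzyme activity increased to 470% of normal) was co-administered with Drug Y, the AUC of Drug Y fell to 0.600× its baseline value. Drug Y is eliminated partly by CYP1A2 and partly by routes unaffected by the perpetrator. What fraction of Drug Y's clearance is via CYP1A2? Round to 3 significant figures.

0.180

CL'/CL = 1 / 0.600 = 1.667
4.7·fm + (1 − fm) = 1.667
fm = (1.667 − 1) / (4.7 − 1) = 0.180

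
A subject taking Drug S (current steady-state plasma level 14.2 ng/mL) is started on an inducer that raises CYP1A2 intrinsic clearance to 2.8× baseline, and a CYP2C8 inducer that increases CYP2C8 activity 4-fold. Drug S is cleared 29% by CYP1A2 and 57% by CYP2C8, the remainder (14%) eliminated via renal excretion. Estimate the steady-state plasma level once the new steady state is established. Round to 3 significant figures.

4.39 ng/mL

The CYP1A2 pathway (29% of clearance) rises to 2.8× activity: 0.29 × 2.8 = 0.812.
The CYP2C8 pathway (57% of clearance) increases to 4× activity: 0.57 × 4 = 2.28.
The remaining 14% of clearance is unaffected.
CL_new/CL_old = 0.812 + 2.28 + 0.14 = 3.232.
New steady-state plasma level = 14.2 / 3.232 = 4.39 ng/mL (concentration scales inversely with clearance).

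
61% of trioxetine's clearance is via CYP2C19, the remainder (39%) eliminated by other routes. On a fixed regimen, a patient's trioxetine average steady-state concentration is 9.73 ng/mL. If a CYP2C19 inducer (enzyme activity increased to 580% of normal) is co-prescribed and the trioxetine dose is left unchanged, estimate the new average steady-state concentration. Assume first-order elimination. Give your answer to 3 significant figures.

2.48 ng/mL

CYP2C19: 0.61 × 5.8 = 3.538
Other: 0.39 (unchanged)
CL_new/CL_old = 3.538 + 0.39 = 3.928.
With dosing unchanged, average steady-state concentration scales as 1/CL: 9.73 / 3.928 = 2.48 ng/mL.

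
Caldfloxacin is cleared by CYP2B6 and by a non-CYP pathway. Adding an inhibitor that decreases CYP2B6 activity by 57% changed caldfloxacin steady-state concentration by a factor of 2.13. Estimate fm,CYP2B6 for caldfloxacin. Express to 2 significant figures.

CL'/CL = 1 / 2.13 = 0.4695
0.43·fm + (1 − fm) = 0.4695
fm = (0.4695 − 1) / (0.43 − 1) = 0.93

0.93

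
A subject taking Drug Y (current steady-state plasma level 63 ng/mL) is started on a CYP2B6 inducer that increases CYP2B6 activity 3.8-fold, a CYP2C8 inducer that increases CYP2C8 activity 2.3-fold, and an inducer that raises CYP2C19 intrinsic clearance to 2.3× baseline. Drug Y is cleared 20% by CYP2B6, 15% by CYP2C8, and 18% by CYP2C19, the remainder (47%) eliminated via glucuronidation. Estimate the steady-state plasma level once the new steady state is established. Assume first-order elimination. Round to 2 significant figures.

The CYP2B6 pathway (20% of clearance) rises to 3.8× activity: 0.2 × 3.8 = 0.76.
The CYP2C8 pathway (15% of clearance) increases to 2.3× activity: 0.15 × 2.3 = 0.345.
The CYP2C19 pathway (18% of clearance) increases to 2.3× activity: 0.18 × 2.3 = 0.414.
Non-CYP routes (47%) are unchanged.
New clearance relative to baseline: 0.76 + 0.345 + 0.414 + 0.47 = 1.989.
Steady-state plasma level ∝ 1/CL: new value = 63 / 1.989 = 32 ng/mL.

32 ng/mL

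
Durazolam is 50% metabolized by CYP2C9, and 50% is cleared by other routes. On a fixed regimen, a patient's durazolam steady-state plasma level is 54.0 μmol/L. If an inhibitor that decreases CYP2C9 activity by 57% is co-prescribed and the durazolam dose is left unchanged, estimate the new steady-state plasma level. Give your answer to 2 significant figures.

76 μmol/L

The CYP2C9 pathway (50% of clearance) is reduced to 0.43× activity: 0.5 × 0.43 = 0.215.
The remaining 50% of clearance is unaffected.
New clearance relative to baseline: 0.215 + 0.5 = 0.715.
New steady-state plasma level = baseline ÷ relative clearance = 54.0 / 0.715 = 76 μmol/L.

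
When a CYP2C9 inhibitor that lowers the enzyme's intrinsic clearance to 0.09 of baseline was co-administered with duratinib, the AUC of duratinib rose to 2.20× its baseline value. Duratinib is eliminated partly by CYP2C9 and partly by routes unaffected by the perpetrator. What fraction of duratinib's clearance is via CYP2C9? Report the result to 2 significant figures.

Call the CYP2C9 fraction fm. After the interaction, CL_new/CL_old = fm × 0.09 + (1 − fm).
AUC ratio = 1 / (new CL fraction), so new CL fraction = 1 / 2.20 = 0.4545.
fm × 0.09 + 1 − fm = 0.4545  ⇒  fm × (0.09 − 1) = −0.5455  ⇒  fm = 0.60.

0.60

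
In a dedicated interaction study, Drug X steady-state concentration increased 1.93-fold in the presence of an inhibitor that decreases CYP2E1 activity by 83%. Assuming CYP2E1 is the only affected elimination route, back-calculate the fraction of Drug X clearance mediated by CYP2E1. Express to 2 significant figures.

0.58

CL'/CL = 1 / 1.93 = 0.5181
0.17·fm + (1 − fm) = 0.5181
fm = (0.5181 − 1) / (0.17 − 1) = 0.58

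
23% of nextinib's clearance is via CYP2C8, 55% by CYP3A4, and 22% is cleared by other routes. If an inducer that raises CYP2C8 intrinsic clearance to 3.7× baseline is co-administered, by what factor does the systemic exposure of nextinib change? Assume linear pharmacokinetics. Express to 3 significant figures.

0.617

CYP2C8: 0.23 × 3.7 = 0.851
CYP3A4: 0.55 (unchanged)
Other: 0.22 (unchanged)
New clearance relative to baseline: 0.851 + 0.55 + 0.22 = 1.621.
Systemic exposure is inversely proportional to clearance, so the fold-change is 1 / 1.621 = 0.617.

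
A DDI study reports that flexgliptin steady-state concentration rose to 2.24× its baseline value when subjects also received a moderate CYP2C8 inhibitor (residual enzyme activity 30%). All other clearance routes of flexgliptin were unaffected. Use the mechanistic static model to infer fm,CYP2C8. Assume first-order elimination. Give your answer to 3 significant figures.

CL'/CL = 1 / 2.24 = 0.4464
0.3·fm + (1 − fm) = 0.4464
fm = (0.4464 − 1) / (0.3 − 1) = 0.791

0.791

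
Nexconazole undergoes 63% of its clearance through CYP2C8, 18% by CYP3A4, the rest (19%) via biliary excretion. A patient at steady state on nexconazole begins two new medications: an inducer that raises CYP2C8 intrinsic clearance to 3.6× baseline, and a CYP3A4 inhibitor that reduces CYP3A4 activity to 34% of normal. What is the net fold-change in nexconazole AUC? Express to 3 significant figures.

The CYP2C8 pathway (63% of clearance) rises to 3.6× activity: 0.63 × 3.6 = 2.268.
The CYP3A4 pathway (18% of clearance) drops to 0.34× activity: 0.18 × 0.34 = 0.0612.
Non-CYP routes (19%) are unchanged.
New clearance relative to baseline: 2.268 + 0.0612 + 0.19 = 2.5192.
Net AUC ratio = 1 / 2.5192 = 0.397.

0.397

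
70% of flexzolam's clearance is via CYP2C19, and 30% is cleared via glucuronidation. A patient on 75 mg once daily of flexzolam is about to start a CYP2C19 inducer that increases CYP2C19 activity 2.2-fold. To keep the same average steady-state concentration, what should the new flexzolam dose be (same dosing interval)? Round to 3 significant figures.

The CYP2C19 pathway (70% of clearance) rises to 2.2× activity: 0.7 × 2.2 = 1.54.
Non-CYP routes (30%) are unchanged.
New clearance relative to baseline: 1.54 + 0.3 = 1.84.
To maintain the same steady-state level, dose must scale with clearance: new dose = 75 × 1.84 = 138 mg.

138 mg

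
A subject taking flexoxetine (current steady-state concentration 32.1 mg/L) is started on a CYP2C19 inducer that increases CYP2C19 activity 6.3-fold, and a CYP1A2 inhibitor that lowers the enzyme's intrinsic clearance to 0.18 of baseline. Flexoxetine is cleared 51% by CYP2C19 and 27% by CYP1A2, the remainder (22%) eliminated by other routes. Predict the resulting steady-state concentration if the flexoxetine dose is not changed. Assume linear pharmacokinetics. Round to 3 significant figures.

The CYP2C19 pathway (51% of clearance) rises to 6.3× activity: 0.51 × 6.3 = 3.213.
The CYP1A2 pathway (27% of clearance) is reduced to 0.18× activity: 0.27 × 0.18 = 0.0486.
The remaining 22% of clearance is unaffected.
Relative clearance = 3.213 + 0.0486 + 0.22 = 3.4816.
New steady-state concentration = 32.1 / 3.4816 = 9.22 mg/L (concentration scales inversely with clearance).

9.22 mg/L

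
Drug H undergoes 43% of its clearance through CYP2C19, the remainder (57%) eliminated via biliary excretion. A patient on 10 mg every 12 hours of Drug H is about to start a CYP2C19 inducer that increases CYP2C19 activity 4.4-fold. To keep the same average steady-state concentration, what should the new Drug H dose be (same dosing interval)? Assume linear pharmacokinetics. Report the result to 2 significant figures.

The CYP2C19 pathway (43% of clearance) is boosted to 4.4× activity: 0.43 × 4.4 = 1.892.
Non-CYP routes (57%) are unchanged.
New clearance relative to baseline: 1.892 + 0.57 = 2.462.
To maintain the same steady-state level, dose must scale with clearance: new dose = 10 × 2.462 = 25 mg.

25 mg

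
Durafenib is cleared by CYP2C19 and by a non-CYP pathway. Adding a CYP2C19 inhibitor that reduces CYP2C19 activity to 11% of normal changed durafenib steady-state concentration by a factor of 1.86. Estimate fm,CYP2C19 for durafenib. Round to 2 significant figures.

Write x for the fraction cleared via CYP2C19. The observed steady-state concentration change means clearance fell to 1/1.86 = 0.5376 of baseline.
Only the CYP2C19 route changed, so 0.5376 = x·0.11 + (1 − x), giving x = 0.52.

0.52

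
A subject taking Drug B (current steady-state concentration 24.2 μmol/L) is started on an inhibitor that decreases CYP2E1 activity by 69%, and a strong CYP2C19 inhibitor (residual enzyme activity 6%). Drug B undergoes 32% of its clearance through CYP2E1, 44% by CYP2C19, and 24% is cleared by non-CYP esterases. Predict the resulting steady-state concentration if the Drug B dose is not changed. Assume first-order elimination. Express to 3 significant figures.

CYP2E1: 0.32 × 0.31 = 0.0992
CYP2C19: 0.44 × 0.06 = 0.0264
Other: 0.24 (unchanged)
New clearance relative to baseline: 0.0992 + 0.0264 + 0.24 = 0.3656.
Steady-state concentration ∝ 1/CL: new value = 24.2 / 0.3656 = 66.2 μmol/L.

66.2 μmol/L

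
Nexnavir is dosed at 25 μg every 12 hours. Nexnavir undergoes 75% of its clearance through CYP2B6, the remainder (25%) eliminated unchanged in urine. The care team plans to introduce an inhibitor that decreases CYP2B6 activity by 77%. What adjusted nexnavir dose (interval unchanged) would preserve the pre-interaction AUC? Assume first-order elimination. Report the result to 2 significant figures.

CYP2B6: 0.75 × 0.23 = 0.1725
Other: 0.25 (unchanged)
New clearance relative to baseline: 0.1725 + 0.25 = 0.4225.
To maintain the same steady-state level, dose must scale with clearance: new dose = 25 × 0.4225 = 11 μg.

11 μg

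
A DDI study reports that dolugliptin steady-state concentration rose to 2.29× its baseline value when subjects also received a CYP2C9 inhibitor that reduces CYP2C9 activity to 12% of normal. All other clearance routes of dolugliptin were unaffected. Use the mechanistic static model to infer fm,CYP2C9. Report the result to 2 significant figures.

Write x for the fraction cleared via CYP2C9. The observed steady-state concentration change means clearance fell to 1/2.29 = 0.4367 of baseline.
Setting x·0.12 + (1 − x) = 0.4367 and solving: x = (0.4367 − 1)/(0.12 − 1) = 0.64.

0.64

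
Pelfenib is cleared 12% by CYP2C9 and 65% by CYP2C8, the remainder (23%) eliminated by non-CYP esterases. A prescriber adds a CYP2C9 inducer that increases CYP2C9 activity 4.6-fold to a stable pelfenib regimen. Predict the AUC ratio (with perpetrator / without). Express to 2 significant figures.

The CYP2C9 pathway (12% of clearance) rises to 4.6× activity: 0.12 × 4.6 = 0.552.
CYP2C8 (65%) and the residual 23% are unaffected.
Relative clearance = 0.552 + 0.65 + 0.23 = 1.432.
AUC is inversely proportional to clearance, so the fold-change is 1 / 1.432 = 0.70.

0.70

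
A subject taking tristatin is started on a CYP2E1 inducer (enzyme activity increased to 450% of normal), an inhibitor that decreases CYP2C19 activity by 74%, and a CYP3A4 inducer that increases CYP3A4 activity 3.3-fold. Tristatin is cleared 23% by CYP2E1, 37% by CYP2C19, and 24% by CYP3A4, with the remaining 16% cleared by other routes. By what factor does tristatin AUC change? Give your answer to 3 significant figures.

0.480

The CYP2E1 pathway (23% of clearance) rises to 4.5× activity: 0.23 × 4.5 = 1.035.
The CYP2C19 pathway (37% of clearance) is reduced to 0.26× activity: 0.37 × 0.26 = 0.0962.
The CYP3A4 pathway (24% of clearance) is boosted to 3.3× activity: 0.24 × 3.3 = 0.792.
Non-CYP routes (16%) are unchanged.
New clearance relative to baseline: 1.035 + 0.0962 + 0.792 + 0.16 = 2.0832.
Net AUC ratio = 1 / 2.0832 = 0.480.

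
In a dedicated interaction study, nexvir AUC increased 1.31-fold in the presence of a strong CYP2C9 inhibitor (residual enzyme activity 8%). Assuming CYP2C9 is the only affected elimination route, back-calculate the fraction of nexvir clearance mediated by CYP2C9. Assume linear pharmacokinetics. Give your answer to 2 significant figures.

Write x for the fraction cleared via CYP2C9. The observed AUC change means clearance fell to 1/1.31 = 0.7634 of baseline.
Only the CYP2C9 route changed, so 0.7634 = x·0.08 + (1 − x), giving x = 0.26.

0.26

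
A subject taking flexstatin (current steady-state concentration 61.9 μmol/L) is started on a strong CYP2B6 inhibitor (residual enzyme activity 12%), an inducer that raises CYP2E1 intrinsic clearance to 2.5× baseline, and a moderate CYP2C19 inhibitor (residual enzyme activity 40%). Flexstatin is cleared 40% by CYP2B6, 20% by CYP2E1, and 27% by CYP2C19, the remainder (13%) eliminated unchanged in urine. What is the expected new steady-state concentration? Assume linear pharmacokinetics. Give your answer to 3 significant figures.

78.8 μmol/L

The CYP2B6 pathway (40% of clearance) falls to 0.12× activity: 0.4 × 0.12 = 0.048.
The CYP2E1 pathway (20% of clearance) is boosted to 2.5× activity: 0.2 × 2.5 = 0.5.
The CYP2C19 pathway (27% of clearance) drops to 0.4× activity: 0.27 × 0.4 = 0.108.
The remaining 13% of clearance is unaffected.
CL_new/CL_old = 0.048 + 0.5 + 0.108 + 0.13 = 0.786.
Dividing the baseline by the relative clearance: 61.9 / 0.786 = 78.8 μmol/L.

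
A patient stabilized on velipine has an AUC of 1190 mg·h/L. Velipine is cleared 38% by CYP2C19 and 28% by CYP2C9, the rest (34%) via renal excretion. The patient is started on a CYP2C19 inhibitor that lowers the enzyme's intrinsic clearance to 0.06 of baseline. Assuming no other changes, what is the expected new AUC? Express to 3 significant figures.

1.85 × 10³ mg·h/L

CYP2C19: 0.38 × 0.06 = 0.0228
CYP2C9: 0.28 (unchanged)
Other: 0.34 (unchanged)
CL_new/CL_old = 0.0228 + 0.28 + 0.34 = 0.6428.
AUC ∝ 1/CL, so new value = 1190 / 0.6428 = 1.85 × 10³ mg·h/L.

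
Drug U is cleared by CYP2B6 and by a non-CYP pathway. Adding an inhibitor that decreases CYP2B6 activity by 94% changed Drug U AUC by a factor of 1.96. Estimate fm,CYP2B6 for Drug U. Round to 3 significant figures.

0.521

Write x for the fraction cleared via CYP2B6. The observed AUC change means clearance fell to 1/1.96 = 0.5102 of baseline.
Setting x·0.06 + (1 − x) = 0.5102 and solving: x = (0.5102 − 1)/(0.06 − 1) = 0.521.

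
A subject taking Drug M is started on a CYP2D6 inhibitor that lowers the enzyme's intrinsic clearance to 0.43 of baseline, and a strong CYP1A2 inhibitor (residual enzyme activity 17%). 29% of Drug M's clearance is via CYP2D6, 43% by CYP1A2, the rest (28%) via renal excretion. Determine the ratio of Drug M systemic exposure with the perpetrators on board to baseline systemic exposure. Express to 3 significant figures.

2.09

CYP2D6: 0.29 × 0.43 = 0.1247
CYP1A2: 0.43 × 0.17 = 0.0731
Other: 0.28 (unchanged)
New clearance relative to baseline: 0.1247 + 0.0731 + 0.28 = 0.4778.
Net systemic exposure ratio = 1 / 0.4778 = 2.09.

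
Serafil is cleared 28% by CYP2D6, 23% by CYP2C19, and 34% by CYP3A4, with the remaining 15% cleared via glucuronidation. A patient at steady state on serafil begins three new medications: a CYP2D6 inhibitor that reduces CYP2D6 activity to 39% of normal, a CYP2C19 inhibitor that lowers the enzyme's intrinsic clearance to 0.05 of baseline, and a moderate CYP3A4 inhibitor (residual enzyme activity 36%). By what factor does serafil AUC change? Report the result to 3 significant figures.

The CYP2D6 pathway (28% of clearance) is reduced to 0.39× activity: 0.28 × 0.39 = 0.1092.
The CYP2C19 pathway (23% of clearance) drops to 0.05× activity: 0.23 × 0.05 = 0.0115.
The CYP3A4 pathway (34% of clearance) falls to 0.36× activity: 0.34 × 0.36 = 0.1224.
Non-CYP routes (15%) are unchanged.
New clearance relative to baseline: 0.1092 + 0.0115 + 0.1224 + 0.15 = 0.3931.
Because AUC varies inversely with clearance, the combined effect is 1 / 0.3931 = 2.54.

2.54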